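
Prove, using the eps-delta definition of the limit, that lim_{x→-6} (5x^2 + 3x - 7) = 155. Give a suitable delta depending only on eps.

delta = min(1, eps/62)

Fix eps > 0. We want delta > 0 such that 0 < |x + 6| < delta implies |(5x^2 + 3x - 7) − 155| < eps.
(5x^2 + 3x - 7) − 155 = 5x^2 + 3x - 162 = (x + 6)(5x - 27).
So |(5x^2 + 3x - 7) − 155| = |x + 6|·|5x - 27|.
Require delta ≤ 1. Then |x + 6| < 1 gives |x| < 7, and by the triangle inequality |5x - 27| ≤ 5·7 + 27 = 62.
Hence |(5x^2 + 3x - 7) − 155| ≤ 62|x + 6| < eps provided |x + 6| < eps/62.
Choosing delta = min(1, eps/62) ensures both conditions, hence |(5x^2 + 3x - 7) − 155| < eps.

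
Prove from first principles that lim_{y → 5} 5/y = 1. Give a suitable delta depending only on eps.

delta = min(5/2, (5/2)eps)

Suppose eps > 0. We seek delta > 0 such that 0 < |y − 5| < delta implies |5/y − 1| < eps.
|5/y − 1| = 5·|5 − y|/(5·|y|) = 5|y − 5|/(5|y|).
Require delta ≤ 5/2 so that |y| > 5 − 5/2 = 5/2, hence 5|y| > 25/2.
Then |5/y − 1| < 5|y − 5|/(25/2), which is < eps when |y − 5| < (5/2)eps.
Take delta = min(5/2, (5/2)eps). Then 0 < |y − 5| < delta gives both |y − 5| < 5/2 and |y − 5| < (5/2)eps, so |5/y − 1| < eps.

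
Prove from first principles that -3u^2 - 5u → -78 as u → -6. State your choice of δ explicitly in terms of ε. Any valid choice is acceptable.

Suppose ε > 0. We want δ > 0 such that 0 < |u + 6| < δ implies |(-3u^2 - 5u) + 78| < ε.
(-3u^2 - 5u) + 78 = -3u^2 - 5u + 78 = (u + 6)(-3u + 13).
So |(-3u^2 - 5u) + 78| = |u + 6|·|-3u + 13|.
Require δ ≤ 1. Then |u + 6| < 1 gives |u| < 7, and by the triangle inequality |-3u + 13| ≤ 3·7 + 13 = 34.
Hence |(-3u^2 - 5u) + 78| ≤ 34|u + 6| < ε provided |u + 6| < ε/34.
Choosing δ = min(1, ε/34) ensures both conditions, hence |(-3u^2 - 5u) + 78| < ε.

δ = min(1, ε/34)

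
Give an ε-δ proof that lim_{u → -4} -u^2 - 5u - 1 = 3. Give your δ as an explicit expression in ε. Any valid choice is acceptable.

Let ε > 0. We want δ > 0 such that 0 < |u + 4| < δ implies |(-u^2 - 5u - 1) − 3| < ε.
(-u^2 - 5u - 1) − 3 = -u^2 - 5u - 4 = (u + 4)(-u - 1).
So |(-u^2 - 5u - 1) − 3| = |u + 4|·|-u - 1|.
Require δ ≤ 1. Then |u + 4| < 1 gives |u| < 5, and by the triangle inequality |-u - 1| ≤ 5 + 1 = 6.
Hence |(-u^2 - 5u - 1) − 3| ≤ 6|u + 4| < ε provided |u + 4| < ε/6.
Take δ = min(1, ε/6). Then 0 < |u + 4| < δ gives both |u + 4| < 1 and |u + 4| < ε/6, so |(-u^2 - 5u - 1) − 3| < ε.

δ = min(1, ε/6)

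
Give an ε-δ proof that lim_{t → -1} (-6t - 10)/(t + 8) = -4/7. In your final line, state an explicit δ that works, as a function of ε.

Let ε > 0 be given. We want δ > 0 with 0 < |t + 1| < δ ⇒ |(-6t - 10)/(t + 8) + 4/7| < ε.
Combining over a common denominator, (-6t - 10)/(t + 8) + 4/7 = [(-6t - 10)·7 − (-4)·(t + 8)] / [7·(t + 8)] = -38(t + 1) / (7(t + 8)).
So |(-6t - 10)/(t + 8) + 4/7| = 38|t + 1| / (7·|t + 8|).
Require δ ≤ 7/2, so |t + 8| ≥ |7| − |t + 1| > 7 − 7/2 = 7/2.
Hence |(-6t - 10)/(t + 8) + 4/7| < 38|t + 1|/(7·(7/2)) = (76/49)|t + 1|, which is < ε once |t + 1| < (49/76)ε.
Take δ = min(7/2, (49/76)ε). Then 0 < |t + 1| < δ forces both bounds, so |(-6t - 10)/(t + 8) + 4/7| < ε.

δ = min(7/2, (49/76)ε)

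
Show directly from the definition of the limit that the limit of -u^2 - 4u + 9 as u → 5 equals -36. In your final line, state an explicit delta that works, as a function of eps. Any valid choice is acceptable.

Suppose eps > 0. We want delta > 0 such that 0 < |u − 5| < delta implies |(-u^2 - 4u + 9) + 36| < eps.
(-u^2 - 4u + 9) + 36 = -u^2 - 4u + 45 = (u − 5)(-u - 9).
So |(-u^2 - 4u + 9) + 36| = |u − 5|·|-u - 9|.
Require delta ≤ 1. Then |u − 5| < 1 gives |u| < 6, and by the triangle inequality |-u - 9| ≤ 6 + 9 = 15.
Hence |(-u^2 - 4u + 9) + 36| ≤ 15|u − 5| < eps provided |u − 5| < eps/15.
Choosing delta = min(1, eps/15) ensures both conditions, hence |(-u^2 - 4u + 9) + 36| < eps.

delta = min(1, eps/15)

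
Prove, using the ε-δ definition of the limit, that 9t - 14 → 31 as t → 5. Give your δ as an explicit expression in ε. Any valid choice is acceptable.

Fix ε > 0. We need δ > 0 so that 0 < |t − 5| < δ implies |(9t - 14) − 31| < ε.
|(9t - 14) − 31| = |9t - 45| = 9|t − 5|.
So 9|t − 5| < ε exactly when |t − 5| < ε/9.
Choosing δ = ε/9 gives |(9t - 14) − 31| = 9|t − 5| < ε whenever |t − 5| < δ.

δ = ε/9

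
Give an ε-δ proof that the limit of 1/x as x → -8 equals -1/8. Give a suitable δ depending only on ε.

δ = min(4, 32ε)

Let ε > 0 be given. We seek δ > 0 such that 0 < |x + 8| < δ implies |1/x + 1/8| < ε.
|1/x + 1/8| = |-8 − x|/(8·|x|) = |x + 8|/(8|x|).
Require δ ≤ 4 so that |x| > 8 − 4 = 4, hence 8|x| > 32.
Then |1/x + 1/8| < |x + 8|/32, which is < ε when |x + 8| < 32ε.
Take δ = min(4, 32ε). Then 0 < |x + 8| < δ gives both |x + 8| < 4 and |x + 8| < 32ε, so |1/x + 1/8| < ε.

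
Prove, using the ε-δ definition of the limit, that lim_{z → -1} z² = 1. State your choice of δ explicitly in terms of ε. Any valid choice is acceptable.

Let ε > 0. We seek δ > 0 with 0 < |z + 1| < δ ⇒ |z² − 1| < ε.
Factor: z² − 1 = (z + 1)(z - 1), so |z² − 1| = |z + 1|·|z - 1|.
Restrict δ ≤ 1. Then |z + 1| < 1 gives |z| < 2, so by the triangle inequality |z - 1| ≤ 2 + 1 = 3.
Hence |z² − 1| ≤ 3|z + 1|, which is < ε once |z + 1| < ε/3.
Take δ = min(1, ε/3). If 0 < |z + 1| < δ then both bounds hold and |z² − 1| ≤ 3|z + 1| < 3·(ε/3) = ε.

δ = min(1, ε/3)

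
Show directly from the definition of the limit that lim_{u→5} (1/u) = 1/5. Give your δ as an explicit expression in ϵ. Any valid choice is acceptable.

Suppose ϵ > 0. We seek δ > 0 such that 0 < |u − 5| < δ implies |1/u − (1/5)| < ϵ.
|1/u − (1/5)| = |5 − u|/(5·|u|) = |u − 5|/(5|u|).
Require δ ≤ 5/2 so that |u| > 5 − 5/2 = 5/2, hence 5|u| > 25/2.
Then |1/u − (1/5)| < |u − 5|/(25/2), which is < ϵ when |u − 5| < (25/2)ϵ.
Take δ = min(5/2, (25/2)ϵ). Then 0 < |u − 5| < δ gives both |u − 5| < 5/2 and |u − 5| < (25/2)ϵ, so |1/u − (1/5)| < ϵ.

δ = min(5/2, (25/2)ϵ)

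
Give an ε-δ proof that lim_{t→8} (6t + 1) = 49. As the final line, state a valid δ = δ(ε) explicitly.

δ = ε/6

Let ε > 0 be given. We need δ > 0 so that 0 < |t − 8| < δ implies |(6t + 1) − 49| < ε.
Since (6t + 1) − 49 = 6(t − 8), we have |(6t + 1) − 49| = 6|t − 8|.
Thus it suffices that |t − 8| < ε/6.
Take δ = ε/6. If 0 < |t − 8| < δ then |(6t + 1) − 49| = 6|t − 8| < 6·(ε/6) = ε.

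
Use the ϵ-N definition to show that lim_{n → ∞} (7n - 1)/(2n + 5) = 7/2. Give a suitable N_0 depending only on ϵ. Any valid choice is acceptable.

Suppose ϵ > 0. For n ≥ 1, |(7n - 1)/(2n + 5) − (7/2)| = |-37|/(2(2n + 5)) = 37/(2(2n + 5)).
Since 2n + 5 ≥ 2n for n ≥ 1, this is ≤ 37/(2·2n) = (37/4)/n.
So |(7n - 1)/(2n + 5) − (7/2)| < ϵ whenever n > (37/4)/ϵ.
Take N_0 = (37/4)/ϵ. If n > N_0 then |(7n - 1)/(2n + 5) − (7/2)| ≤ (37/4)/n < ϵ.

N_0 = (37/4)/ϵ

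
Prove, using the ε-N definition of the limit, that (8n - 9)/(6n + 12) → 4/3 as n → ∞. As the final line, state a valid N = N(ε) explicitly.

N = (25/6)/ε

Fix ε > 0. For n ≥ 1, |(8n - 9)/(6n + 12) − (4/3)| = |-150|/(6(6n + 12)) = 150/(6(6n + 12)).
Since 6n + 12 ≥ 6n for n ≥ 1, this is ≤ 150/(6·6n) = (25/6)/n.
So |(8n - 9)/(6n + 12) − (4/3)| < ε whenever n > (25/6)/ε.
Take N = (25/6)/ε. If n > N then |(8n - 9)/(6n + 12) − (4/3)| ≤ (25/6)/n < ε.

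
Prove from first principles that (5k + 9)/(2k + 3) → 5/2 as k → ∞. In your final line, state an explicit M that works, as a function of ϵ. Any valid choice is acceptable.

Suppose ϵ > 0. For k ≥ 1, |(5k + 9)/(2k + 3) − (5/2)| = |3|/(2(2k + 3)) = 3/(2(2k + 3)).
Since 2k + 3 ≥ 2k for k ≥ 1, this is ≤ 3/(2·2k) = (3/4)/k.
So |(5k + 9)/(2k + 3) − (5/2)| < ϵ whenever k > (3/4)/ϵ.
Take M = (3/4)/ϵ. If k > M then |(5k + 9)/(2k + 3) − (5/2)| ≤ (3/4)/k < ϵ.

M = (3/4)/ϵ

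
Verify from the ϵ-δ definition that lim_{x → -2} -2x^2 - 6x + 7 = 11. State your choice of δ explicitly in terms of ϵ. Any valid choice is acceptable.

Let ϵ > 0. We want δ > 0 such that 0 < |x + 2| < δ implies |(-2x^2 - 6x + 7) − 11| < ϵ.
(-2x^2 - 6x + 7) − 11 = -2x^2 - 6x - 4 = (x + 2)(-2x - 2).
So |(-2x^2 - 6x + 7) − 11| = |x + 2|·|-2x - 2|.
Assume first that |x + 2| < 2, so |x| < 4. Then |-2x - 2| ≤ 2·4 + 2 = 10.
Hence |(-2x^2 - 6x + 7) − 11| ≤ 10|x + 2| < ϵ provided |x + 2| < ϵ/10.
Choosing δ = min(2, ϵ/10) ensures both conditions, hence |(-2x^2 - 6x + 7) − 11| < ϵ.

δ = min(2, ϵ/10)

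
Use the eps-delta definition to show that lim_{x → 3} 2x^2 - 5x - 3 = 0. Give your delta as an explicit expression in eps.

delta = min(1, eps/9)

Suppose eps > 0. We want delta > 0 such that 0 < |x − 3| < delta implies |(2x^2 - 5x - 3)| < eps.
(2x^2 - 5x - 3) = 2x^2 - 5x - 3 = (x − 3)(2x + 1).
So |(2x^2 - 5x - 3)| = |x − 3|·|2x + 1|.
Require delta ≤ 1. Then |x − 3| < 1 gives |x| < 4, and by the triangle inequality |2x + 1| ≤ 2·4 + 1 = 9.
Hence |(2x^2 - 5x - 3)| ≤ 9|x − 3| < eps provided |x − 3| < eps/9.
Take delta = min(1, eps/9). Then 0 < |x − 3| < delta gives both |x − 3| < 1 and |x − 3| < eps/9, so |(2x^2 - 5x - 3)| < eps.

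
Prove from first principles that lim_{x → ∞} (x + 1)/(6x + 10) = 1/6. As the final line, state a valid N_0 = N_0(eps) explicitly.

N_0 = (1/9)/eps

Fix eps > 0. We seek N_0 > 0 such that x > N_0 implies |(x + 1)/(6x + 10) − (1/6)| < eps.
(x + 1)/(6x + 10) − (1/6) = (6(x + 1) − (6x + 10)) / (6(6x + 10)) = -4/(6(6x + 10)).
For x > 0 we have 6x + 10 > 6x, so |(x + 1)/(6x + 10) − (1/6)| = 4/(6(6x + 10)) < 4/(6·6x) = (1/9)/x.
Thus |(x + 1)/(6x + 10) − (1/6)| < eps whenever x > (1/9)/eps.
Take N_0 = (1/9)/eps. If x > N_0 then |(x + 1)/(6x + 10) − (1/6)| < (1/9)/x < eps.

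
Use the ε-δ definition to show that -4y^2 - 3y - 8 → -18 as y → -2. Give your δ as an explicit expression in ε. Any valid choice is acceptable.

Let ε > 0. We want δ > 0 such that 0 < |y + 2| < δ implies |(-4y^2 - 3y - 8) + 18| < ε.
(-4y^2 - 3y - 8) + 18 = -4y^2 - 3y + 10 = (y + 2)(-4y + 5).
So |(-4y^2 - 3y - 8) + 18| = |y + 2|·|-4y + 5|.
Assume first that |y + 2| < 1, so |y| < 3. Then |-4y + 5| ≤ 4·3 + 5 = 17.
Hence |(-4y^2 - 3y - 8) + 18| ≤ 17|y + 2| < ε provided |y + 2| < ε/17.
Take δ = min(1, ε/17). Then 0 < |y + 2| < δ gives both |y + 2| < 1 and |y + 2| < ε/17, so |(-4y^2 - 3y - 8) + 18| < ε.

δ = min(1, ε/17)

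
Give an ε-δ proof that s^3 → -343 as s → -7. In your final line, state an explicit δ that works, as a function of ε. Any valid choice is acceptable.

Fix ε > 0. We seek δ > 0 with 0 < |s + 7| < δ ⇒ |s^3 + 343| < ε.
Factor: s^3 + 343 = (s + 7)(s^2 - 7s + 49), so |s^3 + 343| = |s + 7|·|s^2 - 7s + 49|.
Impose δ ≤ 1 so that |s| < 8; then |s^2 - 7s + 49| ≤ 169.
Hence |s^3 + 343| ≤ 169|s + 7|, which is < ε once |s + 7| < ε/169.
Take δ = min(1, ε/169). If 0 < |s + 7| < δ then both bounds hold and |s^3 + 343| ≤ 169|s + 7| < 169·(ε/169) = ε.

δ = min(1, ε/169)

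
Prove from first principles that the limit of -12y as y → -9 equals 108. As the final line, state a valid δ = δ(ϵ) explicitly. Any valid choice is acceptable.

Suppose ϵ > 0. We need δ > 0 so that 0 < |y + 9| < δ implies |(-12y) − 108| < ϵ.
Since (-12y) − 108 = -12(y + 9), we have |(-12y) − 108| = 12|y + 9|.
So 12|y + 9| < ϵ exactly when |y + 9| < ϵ/12.
Choosing δ = ϵ/12 gives |(-12y) − 108| = 12|y + 9| < ϵ whenever |y + 9| < δ.

δ = ϵ/12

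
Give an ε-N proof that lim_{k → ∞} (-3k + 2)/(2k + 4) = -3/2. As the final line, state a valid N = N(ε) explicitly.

N = 4/ε

Let ε > 0 be given. For k ≥ 1, |(-3k + 2)/(2k + 4) + 3/2| = |16|/(2(2k + 4)) = 16/(2(2k + 4)).
Since 2k + 4 ≥ 2k for k ≥ 1, this is ≤ 16/(2·2k) = 4/k.
So |(-3k + 2)/(2k + 4) + 3/2| < ε whenever k > 4/ε.
Take N = 4/ε. If k > N then |(-3k + 2)/(2k + 4) + 3/2| ≤ 4/k < ε.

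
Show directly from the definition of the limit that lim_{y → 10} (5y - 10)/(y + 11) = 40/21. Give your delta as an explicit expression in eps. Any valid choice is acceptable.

delta = min(21/2, (441/130)eps)

Suppose eps > 0. We want delta > 0 with 0 < |y − 10| < delta ⇒ |(5y - 10)/(y + 11) − (40/21)| < eps.
Combining over a common denominator, (5y - 10)/(y + 11) − (40/21) = [(5y - 10)·21 − 40·(y + 11)] / [21·(y + 11)] = 65(y − 10) / (21(y + 11)).
So |(5y - 10)/(y + 11) − (40/21)| = 65|y − 10| / (21·|y + 11|).
Restrict delta ≤ 21/2. Then |y − 10| < 21/2 gives |y + 11| = |(y − 10) + 21| ≥ 21 − 21/2 = 21/2.
Hence |(5y - 10)/(y + 11) − (40/21)| < 65|y − 10|/(21·(21/2)) = (130/441)|y − 10|, which is < eps once |y − 10| < (441/130)eps.
Take delta = min(21/2, (441/130)eps). Then 0 < |y − 10| < delta forces both bounds, so |(5y - 10)/(y + 11) − (40/21)| < eps.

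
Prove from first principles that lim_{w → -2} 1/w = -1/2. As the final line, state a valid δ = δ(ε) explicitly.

δ = min(1, 2ε)

Suppose ε > 0. We seek δ > 0 such that 0 < |w + 2| < δ implies |1/w + 1/2| < ε.
|1/w + 1/2| = |-2 − w|/(2·|w|) = |w + 2|/(2|w|).
Restrict δ ≤ 1. Then |w + 2| < 1 gives |w| > 1, so 2|w| > 2.
Then |1/w + 1/2| < |w + 2|/2, which is < ε when |w + 2| < 2ε.
Take δ = min(1, 2ε). Then 0 < |w + 2| < δ gives both |w + 2| < 1 and |w + 2| < 2ε, so |1/w + 1/2| < ε.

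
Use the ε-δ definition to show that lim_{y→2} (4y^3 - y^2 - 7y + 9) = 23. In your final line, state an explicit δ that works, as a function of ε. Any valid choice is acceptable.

Let ε > 0 be given. We want δ > 0 such that 0 < |y − 2| < δ implies |(4y^3 - y^2 - 7y + 9) − 23| < ε.
(4y^3 - y^2 - 7y + 9) − 23 = 4y^3 - y^2 - 7y - 14 = (y − 2)(4y^2 + 7y + 7).
So |(4y^3 - y^2 - 7y + 9) − 23| = |y − 2|·|4y^2 + 7y + 7|.
Require δ ≤ 1. Then |y − 2| < 1 gives |y| < 3, and by the triangle inequality |4y^2 + 7y + 7| ≤ 4·3^2 + 7·3 + 7 = 64.
Hence |(4y^3 - y^2 - 7y + 9) − 23| ≤ 64|y − 2| < ε provided |y − 2| < ε/64.
Take δ = min(1, ε/64). Then 0 < |y − 2| < δ gives both |y − 2| < 1 and |y − 2| < ε/64, so |(4y^3 - y^2 - 7y + 9) − 23| < ε.

δ = min(1, ε/64)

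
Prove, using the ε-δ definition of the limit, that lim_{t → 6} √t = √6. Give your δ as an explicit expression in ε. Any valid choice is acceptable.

Let ε > 0. We want δ > 0 such that 0 < |t − 6| < δ implies |√t − √6| < ε.
Multiplying by the conjugate, |√t − √6| = |t − 6|/(√t + √6).
Restrict δ ≤ 6 so that |t − 6| < 6 forces t > 0, and then √t + √6 > √6.
Hence |√t − √6| < |t − 6|/√6, which is < ε once |t − 6| < √6·ε.
Take δ = min(6, √6·ε). If 0 < |t − 6| < δ then t > 0 and |√t − √6| < |t − 6|/√6 < ε.

δ = min(6, √6·ε)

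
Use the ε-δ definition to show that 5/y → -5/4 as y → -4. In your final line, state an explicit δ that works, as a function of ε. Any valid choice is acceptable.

δ = min(2, (8/5)ε)

Let ε > 0. We seek δ > 0 such that 0 < |y + 4| < δ implies |5/y + 5/4| < ε.
|5/y + 5/4| = 5·|-4 − y|/(4·|y|) = 5|y + 4|/(4|y|).
Require δ ≤ 2 so that |y| > 4 − 2 = 2, hence 4|y| > 8.
Then |5/y + 5/4| < 5|y + 4|/8, which is < ε when |y + 4| < (8/5)ε.
Take δ = min(2, (8/5)ε). Then 0 < |y + 4| < δ gives both |y + 4| < 2 and |y + 4| < (8/5)ε, so |5/y + 5/4| < ε.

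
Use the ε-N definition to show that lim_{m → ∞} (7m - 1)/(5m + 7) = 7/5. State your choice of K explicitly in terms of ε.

K = (54/25)/ε

Suppose ε > 0. For m ≥ 1, |(7m - 1)/(5m + 7) − (7/5)| = |-54|/(5(5m + 7)) = 54/(5(5m + 7)).
Since 5m + 7 ≥ 5m for m ≥ 1, this is ≤ 54/(5·5m) = (54/25)/m.
So |(7m - 1)/(5m + 7) − (7/5)| < ε whenever m > (54/25)/ε.
Take K = (54/25)/ε. If m > K then |(7m - 1)/(5m + 7) − (7/5)| ≤ (54/25)/m < ε.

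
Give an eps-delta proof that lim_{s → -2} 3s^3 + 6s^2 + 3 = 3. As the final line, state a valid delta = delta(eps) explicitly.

Let eps > 0 be given. We want delta > 0 such that 0 < |s + 2| < delta implies |(3s^3 + 6s^2 + 3) − 3| < eps.
(3s^3 + 6s^2 + 3) − 3 = 3s^3 + 6s^2 = (s + 2)(3s^2).
So |(3s^3 + 6s^2 + 3) − 3| = |s + 2|·|3s^2|.
Assume first that |s + 2| < 2, so |s| < 4. Then |3s^2| ≤ 3·4^2 = 48.
Hence |(3s^3 + 6s^2 + 3) − 3| ≤ 48|s + 2| < eps provided |s + 2| < eps/48.
Take delta = min(2, eps/48). Then 0 < |s + 2| < delta gives both |s + 2| < 2 and |s + 2| < eps/48, so |(3s^3 + 6s^2 + 3) − 3| < eps.

delta = min(2, eps/48)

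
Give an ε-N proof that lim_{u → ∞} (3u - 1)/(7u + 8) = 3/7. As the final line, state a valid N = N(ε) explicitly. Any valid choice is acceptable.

Let ε > 0 be given. We seek N > 0 such that u > N implies |(3u - 1)/(7u + 8) − (3/7)| < ε.
(3u - 1)/(7u + 8) − (3/7) = (7(3u - 1) − 3(7u + 8)) / (7(7u + 8)) = -31/(7(7u + 8)).
For u > 0 we have 7u + 8 > 7u, so |(3u - 1)/(7u + 8) − (3/7)| = 31/(7(7u + 8)) < 31/(7·7u) = (31/49)/u.
Thus |(3u - 1)/(7u + 8) − (3/7)| < ε whenever u > (31/49)/ε.
Take N = (31/49)/ε. If u > N then |(3u - 1)/(7u + 8) − (3/7)| < (31/49)/u < ε.

N = (31/49)/ε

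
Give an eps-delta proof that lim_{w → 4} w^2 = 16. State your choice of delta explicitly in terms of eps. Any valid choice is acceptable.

delta = min(1, eps/9)

Fix eps > 0. We seek delta > 0 with 0 < |w − 4| < delta ⇒ |w^2 − 16| < eps.
Factor: w^2 − 16 = (w − 4)(w + 4), so |w^2 − 16| = |w − 4|·|w + 4|.
Restrict delta ≤ 1. Then |w − 4| < 1 gives |w| < 5, so by the triangle inequality |w + 4| ≤ 5 + 4 = 9.
Hence |w^2 − 16| ≤ 9|w − 4|, which is < eps once |w − 4| < eps/9.
Take delta = min(1, eps/9). If 0 < |w − 4| < delta then both bounds hold and |w^2 − 16| ≤ 9|w − 4| < 9·(eps/9) = eps.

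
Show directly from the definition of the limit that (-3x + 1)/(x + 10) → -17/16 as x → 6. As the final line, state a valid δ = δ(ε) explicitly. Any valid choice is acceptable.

δ = min(8, (128/31)ε)

Let ε > 0. We want δ > 0 with 0 < |x − 6| < δ ⇒ |(-3x + 1)/(x + 10) + 17/16| < ε.
Combining over a common denominator, (-3x + 1)/(x + 10) + 17/16 = [(-3x + 1)·16 − (-17)·(x + 10)] / [16·(x + 10)] = -31(x − 6) / (16(x + 10)).
So |(-3x + 1)/(x + 10) + 17/16| = 31|x − 6| / (16·|x + 10|).
Restrict δ ≤ 8. Then |x − 6| < 8 gives |x + 10| = |(x − 6) + 16| ≥ 16 − 8 = 8.
Hence |(-3x + 1)/(x + 10) + 17/16| < 31|x − 6|/(16·8) = (31/128)|x − 6|, which is < ε once |x − 6| < (128/31)ε.
Take δ = min(8, (128/31)ε). Then 0 < |x − 6| < δ forces both bounds, so |(-3x + 1)/(x + 10) + 17/16| < ε.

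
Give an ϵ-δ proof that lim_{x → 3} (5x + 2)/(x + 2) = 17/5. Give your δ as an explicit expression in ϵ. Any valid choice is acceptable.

δ = min(5/2, (25/16)ϵ)

Suppose ϵ > 0. We want δ > 0 with 0 < |x − 3| < δ ⇒ |(5x + 2)/(x + 2) − (17/5)| < ϵ.
Combining over a common denominator, (5x + 2)/(x + 2) − (17/5) = [(5x + 2)·5 − 17·(x + 2)] / [5·(x + 2)] = 8(x − 3) / (5(x + 2)).
So |(5x + 2)/(x + 2) − (17/5)| = 8|x − 3| / (5·|x + 2|).
Restrict δ ≤ 5/2. Then |x − 3| < 5/2 gives |x + 2| = |(x − 3) + 5| ≥ 5 − 5/2 = 5/2.
Hence |(5x + 2)/(x + 2) − (17/5)| < 8|x − 3|/(5·(5/2)) = (16/25)|x − 3|, which is < ϵ once |x − 3| < (25/16)ϵ.
Take δ = min(5/2, (25/16)ϵ). Then 0 < |x − 3| < δ forces both bounds, so |(5x + 2)/(x + 2) − (17/5)| < ϵ.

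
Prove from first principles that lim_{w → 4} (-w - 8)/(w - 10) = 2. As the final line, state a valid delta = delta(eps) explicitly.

Suppose eps > 0. We want delta > 0 with 0 < |w − 4| < delta ⇒ |(-w - 8)/(w - 10) − 2| < eps.
Combining over a common denominator, (-w - 8)/(w - 10) − 2 = [(-w - 8)·(-6) − (-12)·(w - 10)] / [(-6)·(w - 10)] = 18(w − 4) / ((-6)(w - 10)).
So |(-w - 8)/(w - 10) − 2| = 18|w − 4| / (6·|w − 10|).
Restrict delta ≤ 3. Then |w − 4| < 3 gives |w − 10| = |(w − 4) + (-6)| ≥ 6 − 3 = 3.
Hence |(-w - 8)/(w - 10) − 2| < 18|w − 4|/(6·3) = |w − 4|, which is < eps once |w − 4| < eps.
Take delta = min(3, eps). Then 0 < |w − 4| < delta forces both bounds, so |(-w - 8)/(w - 10) − 2| < eps.

delta = min(3, eps)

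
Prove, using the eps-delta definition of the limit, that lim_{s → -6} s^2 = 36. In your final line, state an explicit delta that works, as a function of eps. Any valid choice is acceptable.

Suppose eps > 0. We seek delta > 0 with 0 < |s + 6| < delta ⇒ |s^2 − 36| < eps.
Factor: s^2 − 36 = (s + 6)(s - 6), so |s^2 − 36| = |s + 6|·|s - 6|.
Restrict delta ≤ 1. Then |s + 6| < 1 gives |s| < 7, so by the triangle inequality |s - 6| ≤ 7 + 6 = 13.
Hence |s^2 − 36| ≤ 13|s + 6|, which is < eps once |s + 6| < eps/13.
Take delta = min(1, eps/13). If 0 < |s + 6| < delta then both bounds hold and |s^2 − 36| ≤ 13|s + 6| < 13·(eps/13) = eps.

delta = min(1, eps/13)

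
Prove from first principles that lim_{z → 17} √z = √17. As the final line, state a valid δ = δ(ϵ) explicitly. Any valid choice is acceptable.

δ = min(17, √17·ϵ)

Let ϵ > 0 be given. We want δ > 0 such that 0 < |z − 17| < δ implies |√z − √17| < ϵ.
Rationalise: √z − √17 = (z − 17)/(√z + √17), so |√z − √17| = |z − 17|/(√z + √17).
Restrict δ ≤ 17 so that |z − 17| < 17 forces z > 0, and then √z + √17 > √17.
Hence |√z − √17| < |z − 17|/√17, which is < ϵ once |z − 17| < √17·ϵ.
Take δ = min(17, √17·ϵ). If 0 < |z − 17| < δ then z > 0 and |√z − √17| < |z − 17|/√17 < ϵ.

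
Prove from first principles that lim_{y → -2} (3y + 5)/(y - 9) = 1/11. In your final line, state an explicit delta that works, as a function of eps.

delta = min(11/2, (121/64)eps)

Let eps > 0 be given. We want delta > 0 with 0 < |y + 2| < delta ⇒ |(3y + 5)/(y - 9) − (1/11)| < eps.
Combining over a common denominator, (3y + 5)/(y - 9) − (1/11) = [(3y + 5)·(-11) − (-1)·(y - 9)] / [(-11)·(y - 9)] = -32(y + 2) / ((-11)(y - 9)).
So |(3y + 5)/(y - 9) − (1/11)| = 32|y + 2| / (11·|y − 9|).
Restrict delta ≤ 11/2. Then |y + 2| < 11/2 gives |y − 9| = |(y + 2) + (-11)| ≥ 11 − 11/2 = 11/2.
Hence |(3y + 5)/(y - 9) − (1/11)| < 32|y + 2|/(11·(11/2)) = (64/121)|y + 2|, which is < eps once |y + 2| < (121/64)eps.
Take delta = min(11/2, (121/64)eps). Then 0 < |y + 2| < delta forces both bounds, so |(3y + 5)/(y - 9) − (1/11)| < eps.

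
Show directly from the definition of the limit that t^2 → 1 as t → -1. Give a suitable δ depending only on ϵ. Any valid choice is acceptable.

δ = min(2, ϵ/4)

Let ϵ > 0 be given. We seek δ > 0 with 0 < |t + 1| < δ ⇒ |t^2 − 1| < ϵ.
Factor: t^2 − 1 = (t + 1)(t - 1), so |t^2 − 1| = |t + 1|·|t - 1|.
Restrict δ ≤ 2. Then |t + 1| < 2 gives |t| < 3, so by the triangle inequality |t - 1| ≤ 3 + 1 = 4.
Hence |t^2 − 1| ≤ 4|t + 1|, which is < ϵ once |t + 1| < ϵ/4.
Take δ = min(2, ϵ/4). If 0 < |t + 1| < δ then both bounds hold and |t^2 − 1| ≤ 4|t + 1| < 4·(ϵ/4) = ϵ.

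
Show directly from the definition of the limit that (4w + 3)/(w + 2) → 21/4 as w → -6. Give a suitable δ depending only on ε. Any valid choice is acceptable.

Suppose ε > 0. We want δ > 0 with 0 < |w + 6| < δ ⇒ |(4w + 3)/(w + 2) − (21/4)| < ε.
Combining over a common denominator, (4w + 3)/(w + 2) − (21/4) = [(4w + 3)·(-4) − (-21)·(w + 2)] / [(-4)·(w + 2)] = 5(w + 6) / ((-4)(w + 2)).
So |(4w + 3)/(w + 2) − (21/4)| = 5|w + 6| / (4·|w + 2|).
Restrict δ ≤ 2. Then |w + 6| < 2 gives |w + 2| = |(w + 6) + (-4)| ≥ 4 − 2 = 2.
Hence |(4w + 3)/(w + 2) − (21/4)| < 5|w + 6|/(4·2) = (5/8)|w + 6|, which is < ε once |w + 6| < (8/5)ε.
Take δ = min(2, (8/5)ε). Then 0 < |w + 6| < δ forces both bounds, so |(4w + 3)/(w + 2) − (21/4)| < ε.

δ = min(2, (8/5)ε)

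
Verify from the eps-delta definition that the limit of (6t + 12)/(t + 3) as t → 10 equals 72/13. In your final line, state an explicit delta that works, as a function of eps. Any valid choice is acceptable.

Fix eps > 0. We want delta > 0 with 0 < |t − 10| < delta ⇒ |(6t + 12)/(t + 3) − (72/13)| < eps.
Combining over a common denominator, (6t + 12)/(t + 3) − (72/13) = [(6t + 12)·13 − 72·(t + 3)] / [13·(t + 3)] = 6(t − 10) / (13(t + 3)).
So |(6t + 12)/(t + 3) − (72/13)| = 6|t − 10| / (13·|t + 3|).
Restrict delta ≤ 13/2. Then |t − 10| < 13/2 gives |t + 3| = |(t − 10) + 13| ≥ 13 − 13/2 = 13/2.
Hence |(6t + 12)/(t + 3) − (72/13)| < 6|t − 10|/(13·(13/2)) = (12/169)|t − 10|, which is < eps once |t − 10| < (169/12)eps.
Take delta = min(13/2, (169/12)eps). Then 0 < |t − 10| < delta forces both bounds, so |(6t + 12)/(t + 3) − (72/13)| < eps.

delta = min(13/2, (169/12)eps)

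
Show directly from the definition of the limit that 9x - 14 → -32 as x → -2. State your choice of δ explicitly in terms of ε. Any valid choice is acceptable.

Let ε > 0. We need δ > 0 so that 0 < |x + 2| < δ implies |(9x - 14) + 32| < ε.
|(9x - 14) + 32| = |9x + 18| = 9|x + 2|.
So 9|x + 2| < ε exactly when |x + 2| < ε/9.
Take δ = ε/9. If 0 < |x + 2| < δ then |(9x - 14) + 32| = 9|x + 2| < 9·(ε/9) = ε.

δ = ε/9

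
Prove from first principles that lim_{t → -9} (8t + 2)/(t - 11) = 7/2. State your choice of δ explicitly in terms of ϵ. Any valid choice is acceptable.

δ = min(10, (20/9)ϵ)

Let ϵ > 0. We want δ > 0 with 0 < |t + 9| < δ ⇒ |(8t + 2)/(t - 11) − (7/2)| < ϵ.
Combining over a common denominator, (8t + 2)/(t - 11) − (7/2) = [(8t + 2)·(-20) − (-70)·(t - 11)] / [(-20)·(t - 11)] = -90(t + 9) / ((-20)(t - 11)).
So |(8t + 2)/(t - 11) − (7/2)| = 90|t + 9| / (20·|t − 11|).
Require δ ≤ 10, so |t − 11| ≥ |-20| − |t + 9| > 20 − 10 = 10.
Hence |(8t + 2)/(t - 11) − (7/2)| < 90|t + 9|/(20·10) = (9/20)|t + 9|, which is < ϵ once |t + 9| < (20/9)ϵ.
Take δ = min(10, (20/9)ϵ). Then 0 < |t + 9| < δ forces both bounds, so |(8t + 2)/(t - 11) − (7/2)| < ϵ.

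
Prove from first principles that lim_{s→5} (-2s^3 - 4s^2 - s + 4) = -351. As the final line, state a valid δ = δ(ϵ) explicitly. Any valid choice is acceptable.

Let ϵ > 0 be given. We want δ > 0 such that 0 < |s − 5| < δ implies |(-2s^3 - 4s^2 - s + 4) + 351| < ϵ.
(-2s^3 - 4s^2 - s + 4) + 351 = -2s^3 - 4s^2 - s + 355 = (s − 5)(-2s^2 - 14s - 71).
So |(-2s^3 - 4s^2 - s + 4) + 351| = |s − 5|·|-2s^2 - 14s - 71|.
Assume first that |s − 5| < 1, so |s| < 6. Then |-2s^2 - 14s - 71| ≤ 2·6^2 + 14·6 + 71 = 227.
Hence |(-2s^3 - 4s^2 - s + 4) + 351| ≤ 227|s − 5| < ϵ provided |s − 5| < ϵ/227.
Choosing δ = min(1, ϵ/227) ensures both conditions, hence |(-2s^3 - 4s^2 - s + 4) + 351| < ϵ.

δ = min(1, ϵ/227)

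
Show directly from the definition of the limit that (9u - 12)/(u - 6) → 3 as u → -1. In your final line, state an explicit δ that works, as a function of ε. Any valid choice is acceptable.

δ = min(7/2, (7/12)ε)

Fix ε > 0. We want δ > 0 with 0 < |u + 1| < δ ⇒ |(9u - 12)/(u - 6) − 3| < ε.
Combining over a common denominator, (9u - 12)/(u - 6) − 3 = [(9u - 12)·(-7) − (-21)·(u - 6)] / [(-7)·(u - 6)] = -42(u + 1) / ((-7)(u - 6)).
So |(9u - 12)/(u - 6) − 3| = 42|u + 1| / (7·|u − 6|).
Require δ ≤ 7/2, so |u − 6| ≥ |-7| − |u + 1| > 7 − 7/2 = 7/2.
Hence |(9u - 12)/(u - 6) − 3| < 42|u + 1|/(7·(7/2)) = (12/7)|u + 1|, which is < ε once |u + 1| < (7/12)ε.
Take δ = min(7/2, (7/12)ε). Then 0 < |u + 1| < δ forces both bounds, so |(9u - 12)/(u - 6) − 3| < ε.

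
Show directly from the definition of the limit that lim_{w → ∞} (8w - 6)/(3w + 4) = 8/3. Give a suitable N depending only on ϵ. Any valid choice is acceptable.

N = (50/9)/ϵ

Let ϵ > 0 be given. We seek N > 0 such that w > N implies |(8w - 6)/(3w + 4) − (8/3)| < ϵ.
(8w - 6)/(3w + 4) − (8/3) = (3(8w - 6) − 8(3w + 4)) / (3(3w + 4)) = -50/(3(3w + 4)).
For w > 0 we have 3w + 4 > 3w, so |(8w - 6)/(3w + 4) − (8/3)| = 50/(3(3w + 4)) < 50/(3·3w) = (50/9)/w.
Thus |(8w - 6)/(3w + 4) − (8/3)| < ϵ whenever w > (50/9)/ϵ.
Take N = (50/9)/ϵ. If w > N then |(8w - 6)/(3w + 4) − (8/3)| < (50/9)/w < ϵ.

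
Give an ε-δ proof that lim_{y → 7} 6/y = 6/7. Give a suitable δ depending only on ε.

δ = min(7/2, (49/12)ε)

Let ε > 0 be given. We seek δ > 0 such that 0 < |y − 7| < δ implies |6/y − (6/7)| < ε.
|6/y − (6/7)| = 6·|7 − y|/(7·|y|) = 6|y − 7|/(7|y|).
Restrict δ ≤ 7/2. Then |y − 7| < 7/2 gives |y| > 7/2, so 7|y| > 49/2.
Then |6/y − (6/7)| < 6|y − 7|/(49/2), which is < ε when |y − 7| < (49/12)ε.
Take δ = min(7/2, (49/12)ε). Then 0 < |y − 7| < δ gives both |y − 7| < 7/2 and |y − 7| < (49/12)ε, so |6/y − (6/7)| < ε.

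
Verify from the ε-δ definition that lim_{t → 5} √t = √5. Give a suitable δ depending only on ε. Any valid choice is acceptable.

Let ε > 0. We want δ > 0 such that 0 < |t − 5| < δ implies |√t − √5| < ε.
Multiplying by the conjugate, |√t − √5| = |t − 5|/(√t + √5).
Restrict δ ≤ 5 so that |t − 5| < 5 forces t > 0, and then √t + √5 > √5.
Hence |√t − √5| < |t − 5|/√5, which is < ε once |t − 5| < √5·ε.
Take δ = min(5, √5·ε). If 0 < |t − 5| < δ then t > 0 and |√t − √5| < |t − 5|/√5 < ε.

δ = min(5, √5·ε)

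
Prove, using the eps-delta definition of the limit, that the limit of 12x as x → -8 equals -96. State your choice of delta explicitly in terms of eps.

Let eps > 0. We need delta > 0 so that 0 < |x + 8| < delta implies |(12x) + 96| < eps.
|(12x) + 96| = |12x + 96| = 12|x + 8|.
So 12|x + 8| < eps exactly when |x + 8| < eps/12.
Choosing delta = eps/12 gives |(12x) + 96| = 12|x + 8| < eps whenever |x + 8| < delta.

delta = eps/12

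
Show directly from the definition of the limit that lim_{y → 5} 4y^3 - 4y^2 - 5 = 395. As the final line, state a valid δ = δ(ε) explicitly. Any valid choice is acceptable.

Let ε > 0 be given. We want δ > 0 such that 0 < |y − 5| < δ implies |(4y^3 - 4y^2 - 5) − 395| < ε.
(4y^3 - 4y^2 - 5) − 395 = 4y^3 - 4y^2 - 400 = (y − 5)(4y^2 + 16y + 80).
So |(4y^3 - 4y^2 - 5) − 395| = |y − 5|·|4y^2 + 16y + 80|.
Require δ ≤ 1. Then |y − 5| < 1 gives |y| < 6, and by the triangle inequality |4y^2 + 16y + 80| ≤ 4·6^2 + 16·6 + 80 = 320.
Hence |(4y^3 - 4y^2 - 5) − 395| ≤ 320|y − 5| < ε provided |y − 5| < ε/320.
Choosing δ = min(1, ε/320) ensures both conditions, hence |(4y^3 - 4y^2 - 5) − 395| < ε.

δ = min(1, ε/320)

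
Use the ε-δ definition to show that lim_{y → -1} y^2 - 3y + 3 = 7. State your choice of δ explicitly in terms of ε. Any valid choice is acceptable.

δ = min(1, ε/6)

Let ε > 0 be given. We want δ > 0 such that 0 < |y + 1| < δ implies |(y^2 - 3y + 3) − 7| < ε.
(y^2 - 3y + 3) − 7 = y^2 - 3y - 4 = (y + 1)(y - 4).
So |(y^2 - 3y + 3) − 7| = |y + 1|·|y - 4|.
Require δ ≤ 1. Then |y + 1| < 1 gives |y| < 2, and by the triangle inequality |y - 4| ≤ 2 + 4 = 6.
Hence |(y^2 - 3y + 3) − 7| ≤ 6|y + 1| < ε provided |y + 1| < ε/6.
Choosing δ = min(1, ε/6) ensures both conditions, hence |(y^2 - 3y + 3) − 7| < ε.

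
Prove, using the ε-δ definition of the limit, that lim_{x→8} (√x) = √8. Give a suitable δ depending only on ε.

Suppose ε > 0. We want δ > 0 such that 0 < |x − 8| < δ implies |√x − √8| < ε.
Rationalise: √x − √8 = (x − 8)/(√x + √8), so |√x − √8| = |x − 8|/(√x + √8).
Restrict δ ≤ 8 so that |x − 8| < 8 forces x > 0, and then √x + √8 > √8.
Hence |√x − √8| < |x − 8|/√8, which is < ε once |x − 8| < √8·ε.
Take δ = min(8, √8·ε). If 0 < |x − 8| < δ then x > 0 and |√x − √8| < |x − 8|/√8 < ε.

δ = min(8, √8·ε)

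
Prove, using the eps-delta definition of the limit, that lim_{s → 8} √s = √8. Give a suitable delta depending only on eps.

Fix eps > 0. We want delta > 0 such that 0 < |s − 8| < delta implies |√s − √8| < eps.
Multiplying by the conjugate, |√s − √8| = |s − 8|/(√s + √8).
Restrict delta ≤ 8 so that |s − 8| < 8 forces s > 0, and then √s + √8 > √8.
Hence |√s − √8| < |s − 8|/√8, which is < eps once |s − 8| < √8·eps.
Take delta = min(8, √8·eps). If 0 < |s − 8| < delta then s > 0 and |√s − √8| < |s − 8|/√8 < eps.

delta = min(8, √8·eps)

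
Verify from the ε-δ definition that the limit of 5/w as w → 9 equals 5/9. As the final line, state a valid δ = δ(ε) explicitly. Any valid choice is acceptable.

Suppose ε > 0. We seek δ > 0 such that 0 < |w − 9| < δ implies |5/w − (5/9)| < ε.
|5/w − (5/9)| = 5·|9 − w|/(9·|w|) = 5|w − 9|/(9|w|).
Restrict δ ≤ 9/2. Then |w − 9| < 9/2 gives |w| > 9/2, so 9|w| > 81/2.
Then |5/w − (5/9)| < 5|w − 9|/(81/2), which is < ε when |w − 9| < (81/10)ε.
Take δ = min(9/2, (81/10)ε). Then 0 < |w − 9| < δ gives both |w − 9| < 9/2 and |w − 9| < (81/10)ε, so |5/w − (5/9)| < ε.

δ = min(9/2, (81/10)ε)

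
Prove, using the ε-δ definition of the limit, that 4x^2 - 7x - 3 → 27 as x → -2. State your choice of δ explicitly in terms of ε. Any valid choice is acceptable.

δ = min(1, ε/27)

Suppose ε > 0. We want δ > 0 such that 0 < |x + 2| < δ implies |(4x^2 - 7x - 3) − 27| < ε.
(4x^2 - 7x - 3) − 27 = 4x^2 - 7x - 30 = (x + 2)(4x - 15).
So |(4x^2 - 7x - 3) − 27| = |x + 2|·|4x - 15|.
Require δ ≤ 1. Then |x + 2| < 1 gives |x| < 3, and by the triangle inequality |4x - 15| ≤ 4·3 + 15 = 27.
Hence |(4x^2 - 7x - 3) − 27| ≤ 27|x + 2| < ε provided |x + 2| < ε/27.
Take δ = min(1, ε/27). Then 0 < |x + 2| < δ gives both |x + 2| < 1 and |x + 2| < ε/27, so |(4x^2 - 7x - 3) − 27| < ε.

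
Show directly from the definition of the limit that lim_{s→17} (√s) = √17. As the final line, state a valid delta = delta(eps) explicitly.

delta = min(17, √17·eps)

Let eps > 0. We want delta > 0 such that 0 < |s − 17| < delta implies |√s − √17| < eps.
Rationalise: √s − √17 = (s − 17)/(√s + √17), so |√s − √17| = |s − 17|/(√s + √17).
Restrict delta ≤ 17 so that |s − 17| < 17 forces s > 0, and then √s + √17 > √17.
Hence |√s − √17| < |s − 17|/√17, which is < eps once |s − 17| < √17·eps.
Take delta = min(17, √17·eps). If 0 < |s − 17| < delta then s > 0 and |√s − √17| < |s − 17|/√17 < eps.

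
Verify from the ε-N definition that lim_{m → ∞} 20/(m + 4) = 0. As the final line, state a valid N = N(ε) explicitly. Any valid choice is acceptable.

Fix ε > 0. For m ≥ 1, |20/(m + 4) − 0| = 20/(m + 4) ≤ 20/m.
We need 20/m < ε, i.e. m > 20/ε.
Take N = 20/ε. If m > N then |20/(m + 4)| ≤ 20/m < ε.

N = 20/ε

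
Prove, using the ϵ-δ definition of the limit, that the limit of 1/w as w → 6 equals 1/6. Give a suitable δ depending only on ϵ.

Suppose ϵ > 0. We seek δ > 0 such that 0 < |w − 6| < δ implies |1/w − (1/6)| < ϵ.
|1/w − (1/6)| = |6 − w|/(6·|w|) = |w − 6|/(6|w|).
Require δ ≤ 3 so that |w| > 6 − 3 = 3, hence 6|w| > 18.
Then |1/w − (1/6)| < |w − 6|/18, which is < ϵ when |w − 6| < 18ϵ.
Take δ = min(3, 18ϵ). Then 0 < |w − 6| < δ gives both |w − 6| < 3 and |w − 6| < 18ϵ, so |1/w − (1/6)| < ϵ.

δ = min(3, 18ϵ)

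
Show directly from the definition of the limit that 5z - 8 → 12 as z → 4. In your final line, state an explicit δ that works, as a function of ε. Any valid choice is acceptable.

δ = ε/5

Let ε > 0. We need δ > 0 so that 0 < |z − 4| < δ implies |(5z - 8) − 12| < ε.
|(5z - 8) − 12| = |5z - 20| = 5|z − 4|.
So 5|z − 4| < ε exactly when |z − 4| < ε/5.
Choosing δ = ε/5 gives |(5z - 8) − 12| = 5|z − 4| < ε whenever |z − 4| < δ.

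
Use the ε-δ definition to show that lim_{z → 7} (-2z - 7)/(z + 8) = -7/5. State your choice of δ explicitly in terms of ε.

Fix ε > 0. We want δ > 0 with 0 < |z − 7| < δ ⇒ |(-2z - 7)/(z + 8) + 7/5| < ε.
Combining over a common denominator, (-2z - 7)/(z + 8) + 7/5 = [(-2z - 7)·15 − (-21)·(z + 8)] / [15·(z + 8)] = -9(z − 7) / (15(z + 8)).
So |(-2z - 7)/(z + 8) + 7/5| = 9|z − 7| / (15·|z + 8|).
Restrict δ ≤ 15/2. Then |z − 7| < 15/2 gives |z + 8| = |(z − 7) + 15| ≥ 15 − 15/2 = 15/2.
Hence |(-2z - 7)/(z + 8) + 7/5| < 9|z − 7|/(15·(15/2)) = (2/25)|z − 7|, which is < ε once |z − 7| < (25/2)ε.
Take δ = min(15/2, (25/2)ε). Then 0 < |z − 7| < δ forces both bounds, so |(-2z - 7)/(z + 8) + 7/5| < ε.

δ = min(15/2, (25/2)ε)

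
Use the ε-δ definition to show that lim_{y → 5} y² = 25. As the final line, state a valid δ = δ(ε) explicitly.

Suppose ε > 0. We seek δ > 0 with 0 < |y − 5| < δ ⇒ |y² − 25| < ε.
Factor: y² − 25 = (y − 5)(y + 5), so |y² − 25| = |y − 5|·|y + 5|.
Impose δ ≤ 1 so that |y| < 6; then |y + 5| ≤ 11.
Hence |y² − 25| ≤ 11|y − 5|, which is < ε once |y − 5| < ε/11.
Take δ = min(1, ε/11). If 0 < |y − 5| < δ then both bounds hold and |y² − 25| ≤ 11|y − 5| < 11·(ε/11) = ε.

δ = min(1, ε/11)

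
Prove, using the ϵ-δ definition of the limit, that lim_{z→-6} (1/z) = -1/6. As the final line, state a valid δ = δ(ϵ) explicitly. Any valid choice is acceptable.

Let ϵ > 0. We seek δ > 0 such that 0 < |z + 6| < δ implies |1/z + 1/6| < ϵ.
|1/z + 1/6| = |-6 − z|/(6·|z|) = |z + 6|/(6|z|).
Restrict δ ≤ 3. Then |z + 6| < 3 gives |z| > 3, so 6|z| > 18.
Then |1/z + 1/6| < |z + 6|/18, which is < ϵ when |z + 6| < 18ϵ.
Take δ = min(3, 18ϵ). Then 0 < |z + 6| < δ gives both |z + 6| < 3 and |z + 6| < 18ϵ, so |1/z + 1/6| < ϵ.

δ = min(3, 18ϵ)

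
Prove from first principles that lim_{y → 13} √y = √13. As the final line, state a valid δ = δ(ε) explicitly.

Let ε > 0. We want δ > 0 such that 0 < |y − 13| < δ implies |√y − √13| < ε.
Multiplying by the conjugate, |√y − √13| = |y − 13|/(√y + √13).
Restrict δ ≤ 13 so that |y − 13| < 13 forces y > 0, and then √y + √13 > √13.
Hence |√y − √13| < |y − 13|/√13, which is < ε once |y − 13| < √13·ε.
Take δ = min(13, √13·ε). If 0 < |y − 13| < δ then y > 0 and |√y − √13| < |y − 13|/√13 < ε.

δ = min(13, √13·ε)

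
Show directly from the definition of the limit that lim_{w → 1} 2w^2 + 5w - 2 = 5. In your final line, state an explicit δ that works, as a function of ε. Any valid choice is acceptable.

δ = min(1, ε/11)

Suppose ε > 0. We want δ > 0 such that 0 < |w − 1| < δ implies |(2w^2 + 5w - 2) − 5| < ε.
(2w^2 + 5w - 2) − 5 = 2w^2 + 5w - 7 = (w − 1)(2w + 7).
So |(2w^2 + 5w - 2) − 5| = |w − 1|·|2w + 7|.
Require δ ≤ 1. Then |w − 1| < 1 gives |w| < 2, and by the triangle inequality |2w + 7| ≤ 2·2 + 7 = 11.
Hence |(2w^2 + 5w - 2) − 5| ≤ 11|w − 1| < ε provided |w − 1| < ε/11.
Take δ = min(1, ε/11). Then 0 < |w − 1| < δ gives both |w − 1| < 1 and |w − 1| < ε/11, so |(2w^2 + 5w - 2) − 5| < ε.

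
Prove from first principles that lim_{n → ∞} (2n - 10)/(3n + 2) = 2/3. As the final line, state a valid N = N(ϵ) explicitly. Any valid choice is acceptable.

Let ϵ > 0 be given. For n ≥ 1, |(2n - 10)/(3n + 2) − (2/3)| = |-34|/(3(3n + 2)) = 34/(3(3n + 2)).
Since 3n + 2 ≥ 3n for n ≥ 1, this is ≤ 34/(3·3n) = (34/9)/n.
So |(2n - 10)/(3n + 2) − (2/3)| < ϵ whenever n > (34/9)/ϵ.
Take N = (34/9)/ϵ. If n > N then |(2n - 10)/(3n + 2) − (2/3)| ≤ (34/9)/n < ϵ.

N = (34/9)/ϵ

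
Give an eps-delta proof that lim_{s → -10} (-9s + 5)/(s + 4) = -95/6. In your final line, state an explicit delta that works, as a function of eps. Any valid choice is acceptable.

Fix eps > 0. We want delta > 0 with 0 < |s + 10| < delta ⇒ |(-9s + 5)/(s + 4) + 95/6| < eps.
Combining over a common denominator, (-9s + 5)/(s + 4) + 95/6 = [(-9s + 5)·(-6) − 95·(s + 4)] / [(-6)·(s + 4)] = -41(s + 10) / ((-6)(s + 4)).
So |(-9s + 5)/(s + 4) + 95/6| = 41|s + 10| / (6·|s + 4|).
Restrict delta ≤ 3. Then |s + 10| < 3 gives |s + 4| = |(s + 10) + (-6)| ≥ 6 − 3 = 3.
Hence |(-9s + 5)/(s + 4) + 95/6| < 41|s + 10|/(6·3) = (41/18)|s + 10|, which is < eps once |s + 10| < (18/41)eps.
Take delta = min(3, (18/41)eps). Then 0 < |s + 10| < delta forces both bounds, so |(-9s + 5)/(s + 4) + 95/6| < eps.

delta = min(3, (18/41)eps)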